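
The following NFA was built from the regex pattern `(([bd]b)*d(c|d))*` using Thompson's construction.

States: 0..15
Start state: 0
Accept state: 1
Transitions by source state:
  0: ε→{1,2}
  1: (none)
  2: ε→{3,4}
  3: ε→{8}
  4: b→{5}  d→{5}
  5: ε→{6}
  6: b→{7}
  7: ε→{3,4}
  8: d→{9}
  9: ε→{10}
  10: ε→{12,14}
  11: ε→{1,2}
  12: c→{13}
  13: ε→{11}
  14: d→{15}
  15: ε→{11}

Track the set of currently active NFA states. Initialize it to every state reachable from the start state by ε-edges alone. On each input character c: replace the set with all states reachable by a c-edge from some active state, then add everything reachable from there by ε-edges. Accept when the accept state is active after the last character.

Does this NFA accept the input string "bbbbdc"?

initial (ε-close {0}): {0,1,2,3,4,8}
'b' @ 1: {5,6}
'b' @ 2: {3,4,7,8}
'b' @ 3: {5,6}
'b' @ 4: {3,4,7,8}
'd' @ 5: {5,6,9,10,12,14}
'c' @ 6: {1,2,3,4,8,11,13}  ✓accept
end set {1,2,3,4,8,11,13} — state 1 in

Answer: ACCEPT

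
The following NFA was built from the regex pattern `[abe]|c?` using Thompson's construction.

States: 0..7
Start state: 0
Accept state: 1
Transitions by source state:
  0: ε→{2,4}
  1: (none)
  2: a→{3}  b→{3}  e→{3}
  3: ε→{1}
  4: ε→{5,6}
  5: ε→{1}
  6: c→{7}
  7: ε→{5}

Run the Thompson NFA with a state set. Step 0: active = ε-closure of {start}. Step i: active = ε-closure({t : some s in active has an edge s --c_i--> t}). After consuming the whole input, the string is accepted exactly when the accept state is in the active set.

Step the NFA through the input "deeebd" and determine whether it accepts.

initial (ε-close {0}): {0,1,2,4,5,6}
'd' @ 1: {}  — state set empty
rest 'eeebd' ignored (set empty)
after full input: {}  (accept=1 not in)

Answer: REJECT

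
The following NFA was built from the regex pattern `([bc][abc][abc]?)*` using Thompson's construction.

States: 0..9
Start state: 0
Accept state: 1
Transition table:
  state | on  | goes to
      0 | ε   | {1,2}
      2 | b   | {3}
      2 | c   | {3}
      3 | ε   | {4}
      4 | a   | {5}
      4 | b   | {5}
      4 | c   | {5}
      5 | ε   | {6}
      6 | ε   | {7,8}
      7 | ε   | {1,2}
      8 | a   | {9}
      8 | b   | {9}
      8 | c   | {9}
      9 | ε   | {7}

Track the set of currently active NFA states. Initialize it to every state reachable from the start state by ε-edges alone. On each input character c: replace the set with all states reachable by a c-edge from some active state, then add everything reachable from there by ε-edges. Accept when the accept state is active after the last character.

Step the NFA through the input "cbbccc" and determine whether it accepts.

Answer: ACCEPT

Trace:
initial (ε-close {0}): {0,1,2}
'c' @ 1: {3,4}
'b' @ 2: {1,2,5,6,7,8}  [accepting]
'b' @ 3: {1,2,3,4,7,9}  [accepting]
'c' @ 4: {1,2,3,4,5,6,7,8}  [accepting]
'c' @ 5: {1,2,3,4,5,6,7,8,9}  [accepting]
'c' @ 6: {1,2,3,4,5,6,7,8,9}  [accepting]
final: {1,2,3,4,5,6,7,8,9}; accept 1 in set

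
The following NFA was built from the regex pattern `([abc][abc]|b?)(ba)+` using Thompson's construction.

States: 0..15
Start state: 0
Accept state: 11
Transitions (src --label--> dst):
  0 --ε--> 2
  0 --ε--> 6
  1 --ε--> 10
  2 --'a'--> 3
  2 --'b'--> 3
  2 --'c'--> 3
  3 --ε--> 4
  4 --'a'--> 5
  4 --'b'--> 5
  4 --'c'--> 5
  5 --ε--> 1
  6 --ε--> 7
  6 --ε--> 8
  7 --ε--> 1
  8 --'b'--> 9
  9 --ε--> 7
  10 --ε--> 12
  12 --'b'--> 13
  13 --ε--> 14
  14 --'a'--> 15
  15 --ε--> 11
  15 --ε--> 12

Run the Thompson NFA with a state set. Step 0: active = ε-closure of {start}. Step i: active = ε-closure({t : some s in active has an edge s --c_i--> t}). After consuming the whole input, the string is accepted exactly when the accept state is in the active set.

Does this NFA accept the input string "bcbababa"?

S₀ = ε-closure({0}) = {0,1,2,6,7,8,10,12}
'b' @ 1: {1,3,4,7,9,10,12,13,14}
'c' @ 2: {1,5,10,12}
'b' @ 3: {13,14}
'a' @ 4: {11,12,15}  (accept∈set)
'b' @ 5: {13,14}
'a' @ 6: {11,12,15}  (accept∈set)
'b' @ 7: {13,14}
'a' @ 8: {11,12,15}  (accept∈set)
end set {11,12,15} — state 11 in

Answer: ACCEPT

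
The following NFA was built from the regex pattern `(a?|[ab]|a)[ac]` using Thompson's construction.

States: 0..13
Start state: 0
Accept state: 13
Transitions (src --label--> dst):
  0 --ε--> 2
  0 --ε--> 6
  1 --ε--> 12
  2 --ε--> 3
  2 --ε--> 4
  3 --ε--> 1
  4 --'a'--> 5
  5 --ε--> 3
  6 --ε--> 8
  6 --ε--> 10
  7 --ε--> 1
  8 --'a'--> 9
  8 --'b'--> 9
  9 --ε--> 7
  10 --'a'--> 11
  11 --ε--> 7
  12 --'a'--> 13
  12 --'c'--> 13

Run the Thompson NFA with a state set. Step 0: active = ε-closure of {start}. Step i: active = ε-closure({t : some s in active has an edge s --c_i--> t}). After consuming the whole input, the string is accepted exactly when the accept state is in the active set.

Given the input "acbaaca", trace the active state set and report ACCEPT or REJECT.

Answer: REJECT

Trace:
start: ε-closure({0}) = {0,1,2,3,4,6,8,10,12}
'a' @ 1: {1,3,5,7,9,11,12,13}  ✓accept
'c' @ 2: {13}  ✓accept
'b' @ 3: {}  — state set empty
rest 'aaca' ignored (set empty)
after full input: {}  (accept=13 not in)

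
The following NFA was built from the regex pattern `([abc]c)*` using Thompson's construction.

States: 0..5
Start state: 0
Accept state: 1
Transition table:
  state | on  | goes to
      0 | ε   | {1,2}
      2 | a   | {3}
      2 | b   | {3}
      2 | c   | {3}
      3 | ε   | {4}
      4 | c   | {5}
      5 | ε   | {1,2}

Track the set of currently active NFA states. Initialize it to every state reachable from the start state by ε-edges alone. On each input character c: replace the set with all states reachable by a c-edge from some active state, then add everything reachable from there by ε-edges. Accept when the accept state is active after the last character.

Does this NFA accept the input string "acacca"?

Answer: REJECT

Steps:
start: ε-closure({0}) = {0,1,2}
'a' @ 1: {3,4}
'c' @ 2: {1,2,5}  ✓accept
'a' @ 3: {3,4}
'c' @ 4: {1,2,5}  ✓accept
'c' @ 5: {3,4}
'a' @ 6: {}  — state set empty
end set {} — state 1 not in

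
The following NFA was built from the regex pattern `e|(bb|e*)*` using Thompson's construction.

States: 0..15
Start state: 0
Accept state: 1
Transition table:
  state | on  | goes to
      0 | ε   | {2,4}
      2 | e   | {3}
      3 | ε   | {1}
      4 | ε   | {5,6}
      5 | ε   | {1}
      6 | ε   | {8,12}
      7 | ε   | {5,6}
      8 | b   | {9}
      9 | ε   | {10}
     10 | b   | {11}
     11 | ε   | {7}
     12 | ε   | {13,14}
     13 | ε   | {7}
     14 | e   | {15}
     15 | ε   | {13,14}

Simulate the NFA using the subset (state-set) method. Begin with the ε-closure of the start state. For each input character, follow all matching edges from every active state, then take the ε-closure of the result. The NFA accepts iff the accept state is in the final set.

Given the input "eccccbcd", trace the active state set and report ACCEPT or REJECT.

Answer: REJECT

Derivation:
initial (ε-close {0}): {0,1,2,4,5,6,7,8,12,13,14}
'e' @ 1: {1,3,5,6,7,8,12,13,14,15}  ✓accept
'c' @ 2: {}  — state set empty
rest 'cccbcd' ignored (set empty)
final: {}; accept 1 not in set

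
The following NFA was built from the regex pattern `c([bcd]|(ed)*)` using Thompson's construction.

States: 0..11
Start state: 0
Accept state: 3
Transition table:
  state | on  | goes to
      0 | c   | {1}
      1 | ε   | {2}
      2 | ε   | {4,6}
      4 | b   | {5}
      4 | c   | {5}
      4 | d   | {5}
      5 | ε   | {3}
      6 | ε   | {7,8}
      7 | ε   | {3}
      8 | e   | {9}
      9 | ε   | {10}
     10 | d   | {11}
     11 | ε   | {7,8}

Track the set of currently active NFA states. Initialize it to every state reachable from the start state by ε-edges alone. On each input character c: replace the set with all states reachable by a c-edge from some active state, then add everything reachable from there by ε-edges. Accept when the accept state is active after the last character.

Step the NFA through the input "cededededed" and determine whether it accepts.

start: ε-closure({0}) = {0}
'c' @ 1: {1,2,3,4,6,7,8}  (accept∈set)
'e' @ 2: {9,10}
'd' @ 3: {3,7,8,11}  (accept∈set)
'e' @ 4: {9,10}
'd' @ 5: {3,7,8,11}  (accept∈set)
'e' @ 6: {9,10}
'd' @ 7: {3,7,8,11}  (accept∈set)
'e' @ 8: {9,10}
'd' @ 9: {3,7,8,11}  (accept∈set)
'e' @ 10: {9,10}
'd' @ 11: {3,7,8,11}  (accept∈set)
end set {3,7,8,11} — state 3 in

Answer: ACCEPT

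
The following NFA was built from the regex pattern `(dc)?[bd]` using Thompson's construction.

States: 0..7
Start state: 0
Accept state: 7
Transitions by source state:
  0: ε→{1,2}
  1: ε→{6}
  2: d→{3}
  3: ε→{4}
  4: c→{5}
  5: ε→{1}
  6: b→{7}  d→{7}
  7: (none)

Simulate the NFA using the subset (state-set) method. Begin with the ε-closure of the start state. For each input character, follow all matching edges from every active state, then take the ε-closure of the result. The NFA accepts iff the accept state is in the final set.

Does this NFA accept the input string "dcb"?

initial (ε-close {0}): {0,1,2,6}
'd' @ 1: {3,4,7}  ✓accept
'c' @ 2: {1,5,6}
'b' @ 3: {7}  ✓accept
after full input: {7}  (accept=7 in)

Answer: ACCEPT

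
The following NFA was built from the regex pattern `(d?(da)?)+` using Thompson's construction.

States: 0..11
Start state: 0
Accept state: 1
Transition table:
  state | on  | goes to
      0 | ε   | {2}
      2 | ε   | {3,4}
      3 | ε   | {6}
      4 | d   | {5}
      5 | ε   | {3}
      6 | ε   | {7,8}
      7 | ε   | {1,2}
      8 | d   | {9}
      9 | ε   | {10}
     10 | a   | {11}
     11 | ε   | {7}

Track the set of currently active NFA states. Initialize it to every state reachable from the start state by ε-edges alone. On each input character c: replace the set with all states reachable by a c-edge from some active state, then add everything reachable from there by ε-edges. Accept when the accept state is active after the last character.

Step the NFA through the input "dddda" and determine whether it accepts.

initial (ε-close {0}): {0,1,2,3,4,6,7,8}
'd' @ 1: {1,2,3,4,5,6,7,8,9,10}  [accepting]
'd' @ 2: {1,2,3,4,5,6,7,8,9,10}  [accepting]
'd' @ 3: {1,2,3,4,5,6,7,8,9,10}  [accepting]
'd' @ 4: {1,2,3,4,5,6,7,8,9,10}  [accepting]
'a' @ 5: {1,2,3,4,6,7,8,11}  [accepting]
end set {1,2,3,4,6,7,8,11} — state 1 in

Answer: ACCEPT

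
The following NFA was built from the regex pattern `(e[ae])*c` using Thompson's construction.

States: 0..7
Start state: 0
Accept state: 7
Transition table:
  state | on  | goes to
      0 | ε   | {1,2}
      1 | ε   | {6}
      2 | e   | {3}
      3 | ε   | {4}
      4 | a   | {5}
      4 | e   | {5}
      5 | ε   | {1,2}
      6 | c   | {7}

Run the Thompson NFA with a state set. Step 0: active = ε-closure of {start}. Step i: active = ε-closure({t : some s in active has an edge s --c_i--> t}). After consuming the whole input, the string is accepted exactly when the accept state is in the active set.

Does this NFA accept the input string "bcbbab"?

S₀ = ε-closure({0}) = {0,1,2,6}
'b' @ 1: {}  — no active states
rest 'cbbab' ignored (set empty)
end set {} — state 7 not in

Answer: REJECT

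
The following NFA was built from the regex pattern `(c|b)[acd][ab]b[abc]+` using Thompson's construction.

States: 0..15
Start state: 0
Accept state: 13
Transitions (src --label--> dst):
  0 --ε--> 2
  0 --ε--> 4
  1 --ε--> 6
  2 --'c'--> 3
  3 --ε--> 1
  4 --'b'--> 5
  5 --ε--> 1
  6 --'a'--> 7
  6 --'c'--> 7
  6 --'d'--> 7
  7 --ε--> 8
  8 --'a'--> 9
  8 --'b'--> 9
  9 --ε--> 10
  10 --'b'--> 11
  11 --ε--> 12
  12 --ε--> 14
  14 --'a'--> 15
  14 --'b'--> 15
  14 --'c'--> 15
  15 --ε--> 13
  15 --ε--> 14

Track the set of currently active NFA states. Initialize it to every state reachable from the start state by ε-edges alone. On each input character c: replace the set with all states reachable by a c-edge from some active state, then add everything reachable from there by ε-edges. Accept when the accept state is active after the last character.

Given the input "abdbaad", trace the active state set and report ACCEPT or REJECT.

start: ε-closure({0}) = {0,2,4}
'a' @ 1: {}  — state set empty
rest 'bdbaad' ignored (set empty)
after full input: {}  (accept=13 not in)

Answer: REJECT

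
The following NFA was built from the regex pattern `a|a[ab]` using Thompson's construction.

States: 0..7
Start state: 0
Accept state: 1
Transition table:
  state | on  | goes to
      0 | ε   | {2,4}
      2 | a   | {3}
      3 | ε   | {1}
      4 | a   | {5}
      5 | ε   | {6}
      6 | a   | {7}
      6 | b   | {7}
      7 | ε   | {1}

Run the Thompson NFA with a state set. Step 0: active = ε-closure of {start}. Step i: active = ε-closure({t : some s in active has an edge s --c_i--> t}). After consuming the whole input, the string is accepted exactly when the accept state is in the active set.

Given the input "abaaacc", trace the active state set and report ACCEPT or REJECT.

Answer: REJECT

Trace:
initial (ε-close {0}): {0,2,4}
'a' @ 1: {1,3,5,6}  [accepting]
'b' @ 2: {1,7}  [accepting]
'a' @ 3: {}  — state set empty
rest 'aacc' ignored (set empty)
after full input: {}  (accept=1 not in)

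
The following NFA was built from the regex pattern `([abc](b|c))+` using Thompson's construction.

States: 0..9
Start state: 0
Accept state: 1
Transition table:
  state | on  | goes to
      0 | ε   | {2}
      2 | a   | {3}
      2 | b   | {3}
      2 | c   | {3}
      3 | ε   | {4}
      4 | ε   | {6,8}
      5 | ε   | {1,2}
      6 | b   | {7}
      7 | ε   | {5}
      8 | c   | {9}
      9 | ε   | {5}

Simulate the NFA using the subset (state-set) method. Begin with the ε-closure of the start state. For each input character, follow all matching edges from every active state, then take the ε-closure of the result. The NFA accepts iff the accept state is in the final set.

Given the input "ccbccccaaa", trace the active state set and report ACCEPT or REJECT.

start: ε-closure({0}) = {0,2}
'c' @ 1: {3,4,6,8}
'c' @ 2: {1,2,5,9}  [accepting]
'b' @ 3: {3,4,6,8}
'c' @ 4: {1,2,5,9}  [accepting]
'c' @ 5: {3,4,6,8}
'c' @ 6: {1,2,5,9}  [accepting]
'c' @ 7: {3,4,6,8}
'a' @ 8: {}  — state set empty
rest 'aa' ignored (set empty)
end set {} — state 1 not in

Answer: REJECT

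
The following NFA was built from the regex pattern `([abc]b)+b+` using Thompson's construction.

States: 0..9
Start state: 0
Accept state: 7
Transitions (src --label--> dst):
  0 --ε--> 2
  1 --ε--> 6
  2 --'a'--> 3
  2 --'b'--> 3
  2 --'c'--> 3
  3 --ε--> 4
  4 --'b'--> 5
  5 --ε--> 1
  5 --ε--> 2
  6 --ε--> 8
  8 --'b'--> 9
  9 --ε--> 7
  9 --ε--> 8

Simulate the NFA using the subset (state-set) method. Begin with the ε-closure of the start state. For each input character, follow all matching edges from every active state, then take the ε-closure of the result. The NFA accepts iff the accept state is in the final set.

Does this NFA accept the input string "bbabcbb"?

start: ε-closure({0}) = {0,2}
'b' @ 1: {3,4}
'b' @ 2: {1,2,5,6,8}
'a' @ 3: {3,4}
'b' @ 4: {1,2,5,6,8}
'c' @ 5: {3,4}
'b' @ 6: {1,2,5,6,8}
'b' @ 7: {3,4,7,8,9}  (accept∈set)
final: {3,4,7,8,9}; accept 7 in set

Answer: ACCEPT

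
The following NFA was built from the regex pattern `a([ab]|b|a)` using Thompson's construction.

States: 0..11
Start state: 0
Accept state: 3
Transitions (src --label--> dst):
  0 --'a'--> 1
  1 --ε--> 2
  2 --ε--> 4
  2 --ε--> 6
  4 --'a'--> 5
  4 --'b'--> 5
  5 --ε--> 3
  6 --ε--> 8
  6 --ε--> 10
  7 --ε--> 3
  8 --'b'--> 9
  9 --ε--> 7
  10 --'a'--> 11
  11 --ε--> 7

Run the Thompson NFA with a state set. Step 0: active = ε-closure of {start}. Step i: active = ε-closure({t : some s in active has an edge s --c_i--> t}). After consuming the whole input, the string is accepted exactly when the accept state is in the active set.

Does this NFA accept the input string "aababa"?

Answer: REJECT

Steps:
initial (ε-close {0}): {0}
'a' @ 1: {1,2,4,6,8,10}
'a' @ 2: {3,5,7,11}  (accept∈set)
'b' @ 3: {}  — state set empty
rest 'aba' ignored (set empty)
after full input: {}  (accept=3 not in)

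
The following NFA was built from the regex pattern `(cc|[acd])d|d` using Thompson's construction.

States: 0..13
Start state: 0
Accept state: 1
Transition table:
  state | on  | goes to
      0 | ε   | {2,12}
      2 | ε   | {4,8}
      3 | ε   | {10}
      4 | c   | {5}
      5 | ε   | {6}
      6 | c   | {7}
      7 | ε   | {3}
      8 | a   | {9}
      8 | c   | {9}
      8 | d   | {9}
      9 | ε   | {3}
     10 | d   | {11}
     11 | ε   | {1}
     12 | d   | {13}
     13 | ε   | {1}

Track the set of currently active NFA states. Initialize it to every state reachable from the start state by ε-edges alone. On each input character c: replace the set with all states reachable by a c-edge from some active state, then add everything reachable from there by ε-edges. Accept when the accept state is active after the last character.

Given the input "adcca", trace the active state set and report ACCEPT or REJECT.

initial (ε-close {0}): {0,2,4,8,12}
'a' @ 1: {3,9,10}
'd' @ 2: {1,11}  (accept∈set)
'c' @ 3: {}  — no active states
rest 'ca' ignored (set empty)
end set {} — state 1 not in

Answer: REJECT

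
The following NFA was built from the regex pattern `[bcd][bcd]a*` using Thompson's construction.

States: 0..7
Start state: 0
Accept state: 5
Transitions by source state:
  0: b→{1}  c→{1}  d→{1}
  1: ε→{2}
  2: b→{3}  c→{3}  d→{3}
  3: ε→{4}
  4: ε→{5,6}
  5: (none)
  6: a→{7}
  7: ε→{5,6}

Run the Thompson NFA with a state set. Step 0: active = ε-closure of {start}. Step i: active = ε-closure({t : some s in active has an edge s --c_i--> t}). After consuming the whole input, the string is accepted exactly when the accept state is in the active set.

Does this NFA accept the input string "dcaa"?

start: ε-closure({0}) = {0}
'd' @ 1: {1,2}
'c' @ 2: {3,4,5,6}  [accepting]
'a' @ 3: {5,6,7}  [accepting]
'a' @ 4: {5,6,7}  [accepting]
after full input: {5,6,7}  (accept=5 in)

Answer: ACCEPT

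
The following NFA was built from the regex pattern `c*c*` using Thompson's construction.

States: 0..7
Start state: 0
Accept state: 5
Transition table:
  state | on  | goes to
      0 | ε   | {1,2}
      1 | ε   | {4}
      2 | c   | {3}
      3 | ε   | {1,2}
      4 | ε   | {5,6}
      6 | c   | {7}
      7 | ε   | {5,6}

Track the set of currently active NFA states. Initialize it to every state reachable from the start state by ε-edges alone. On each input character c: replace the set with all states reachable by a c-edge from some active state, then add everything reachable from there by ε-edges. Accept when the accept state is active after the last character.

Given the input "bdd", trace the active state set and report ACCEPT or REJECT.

start: ε-closure({0}) = {0,1,2,4,5,6}
'b' @ 1: {}  — dead — no transitions
rest 'dd' ignored (set empty)
after full input: {}  (accept=5 not in)

Answer: REJECT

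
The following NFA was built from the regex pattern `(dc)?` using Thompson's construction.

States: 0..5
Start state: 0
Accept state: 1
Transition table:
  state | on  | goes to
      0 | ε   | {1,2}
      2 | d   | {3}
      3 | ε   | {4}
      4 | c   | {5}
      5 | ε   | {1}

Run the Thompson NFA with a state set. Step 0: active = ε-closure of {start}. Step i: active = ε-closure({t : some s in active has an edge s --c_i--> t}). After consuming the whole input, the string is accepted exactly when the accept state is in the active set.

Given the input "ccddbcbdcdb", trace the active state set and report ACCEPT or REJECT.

S₀ = ε-closure({0}) = {0,1,2}
'c' @ 1: {}  — dead — no transitions
rest 'cddbcbdcdb' ignored (set empty)
end set {} — state 1 not in

Answer: REJECT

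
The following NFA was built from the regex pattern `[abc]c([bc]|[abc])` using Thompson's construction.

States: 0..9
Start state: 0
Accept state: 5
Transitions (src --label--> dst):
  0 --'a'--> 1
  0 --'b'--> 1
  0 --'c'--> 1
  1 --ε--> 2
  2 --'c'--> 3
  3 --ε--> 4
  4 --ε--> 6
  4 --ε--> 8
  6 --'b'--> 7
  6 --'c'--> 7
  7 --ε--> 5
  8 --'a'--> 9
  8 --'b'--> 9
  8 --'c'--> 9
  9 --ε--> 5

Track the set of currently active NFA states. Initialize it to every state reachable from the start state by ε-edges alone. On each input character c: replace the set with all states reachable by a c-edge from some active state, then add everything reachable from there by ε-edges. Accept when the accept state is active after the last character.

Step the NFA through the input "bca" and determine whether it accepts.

start: ε-closure({0}) = {0}
'b' @ 1: {1,2}
'c' @ 2: {3,4,6,8}
'a' @ 3: {5,9}  ✓accept
end set {5,9} — state 5 in

Answer: ACCEPT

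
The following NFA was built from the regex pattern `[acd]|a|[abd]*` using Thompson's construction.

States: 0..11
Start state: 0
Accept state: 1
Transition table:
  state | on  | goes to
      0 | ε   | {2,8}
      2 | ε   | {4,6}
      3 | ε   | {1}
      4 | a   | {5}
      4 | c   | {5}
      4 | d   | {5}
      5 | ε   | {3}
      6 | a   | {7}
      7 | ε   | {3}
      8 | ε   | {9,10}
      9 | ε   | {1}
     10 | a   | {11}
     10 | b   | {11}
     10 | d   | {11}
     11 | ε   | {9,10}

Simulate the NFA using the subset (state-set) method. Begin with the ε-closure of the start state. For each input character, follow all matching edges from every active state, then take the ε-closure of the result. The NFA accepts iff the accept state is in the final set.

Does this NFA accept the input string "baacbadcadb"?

initial (ε-close {0}): {0,1,2,4,6,8,9,10}
'b' @ 1: {1,9,10,11}  [accepting]
'a' @ 2: {1,9,10,11}  [accepting]
'a' @ 3: {1,9,10,11}  [accepting]
'c' @ 4: {}  — no active states
rest 'badcadb' ignored (set empty)
after full input: {}  (accept=1 not in)

Answer: REJECT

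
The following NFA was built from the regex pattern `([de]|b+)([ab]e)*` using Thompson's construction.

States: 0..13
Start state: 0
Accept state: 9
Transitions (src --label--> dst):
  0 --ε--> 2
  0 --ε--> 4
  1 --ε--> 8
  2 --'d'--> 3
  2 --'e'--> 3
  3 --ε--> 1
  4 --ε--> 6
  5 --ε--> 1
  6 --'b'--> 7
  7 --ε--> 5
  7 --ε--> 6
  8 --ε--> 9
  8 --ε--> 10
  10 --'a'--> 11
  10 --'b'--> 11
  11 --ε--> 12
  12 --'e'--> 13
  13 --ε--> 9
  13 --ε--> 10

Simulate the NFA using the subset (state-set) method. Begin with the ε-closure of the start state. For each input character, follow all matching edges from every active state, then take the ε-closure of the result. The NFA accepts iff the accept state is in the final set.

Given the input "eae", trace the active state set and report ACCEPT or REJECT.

start: ε-closure({0}) = {0,2,4,6}
'e' @ 1: {1,3,8,9,10}  (accept∈set)
'a' @ 2: {11,12}
'e' @ 3: {9,10,13}  (accept∈set)
final: {9,10,13}; accept 9 in set

Answer: ACCEPT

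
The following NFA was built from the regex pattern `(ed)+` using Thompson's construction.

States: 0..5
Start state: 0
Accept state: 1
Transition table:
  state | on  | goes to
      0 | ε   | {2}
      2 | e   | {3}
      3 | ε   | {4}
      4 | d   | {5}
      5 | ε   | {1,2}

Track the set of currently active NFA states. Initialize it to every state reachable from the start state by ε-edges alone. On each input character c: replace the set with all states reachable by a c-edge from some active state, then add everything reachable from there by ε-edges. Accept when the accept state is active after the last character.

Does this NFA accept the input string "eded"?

Answer: ACCEPT

Derivation:
initial (ε-close {0}): {0,2}
'e' @ 1: {3,4}
'd' @ 2: {1,2,5}  ✓accept
'e' @ 3: {3,4}
'd' @ 4: {1,2,5}  ✓accept
end set {1,2,5} — state 1 in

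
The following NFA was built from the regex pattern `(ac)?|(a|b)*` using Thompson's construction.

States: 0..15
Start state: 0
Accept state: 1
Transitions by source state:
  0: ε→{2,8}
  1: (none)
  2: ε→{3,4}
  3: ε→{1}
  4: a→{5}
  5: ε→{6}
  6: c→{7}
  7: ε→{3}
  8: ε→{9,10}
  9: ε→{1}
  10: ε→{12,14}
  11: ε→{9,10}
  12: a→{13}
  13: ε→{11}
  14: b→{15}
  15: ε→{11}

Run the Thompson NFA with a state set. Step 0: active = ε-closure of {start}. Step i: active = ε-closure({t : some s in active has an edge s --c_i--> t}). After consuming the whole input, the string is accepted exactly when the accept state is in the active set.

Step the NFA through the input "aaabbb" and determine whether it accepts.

initial (ε-close {0}): {0,1,2,3,4,8,9,10,12,14}
'a' @ 1: {1,5,6,9,10,11,12,13,14}  (accept∈set)
'a' @ 2: {1,9,10,11,12,13,14}  (accept∈set)
'a' @ 3: {1,9,10,11,12,13,14}  (accept∈set)
'b' @ 4: {1,9,10,11,12,14,15}  (accept∈set)
'b' @ 5: {1,9,10,11,12,14,15}  (accept∈set)
'b' @ 6: {1,9,10,11,12,14,15}  (accept∈set)
after full input: {1,9,10,11,12,14,15}  (accept=1 in)

Answer: ACCEPT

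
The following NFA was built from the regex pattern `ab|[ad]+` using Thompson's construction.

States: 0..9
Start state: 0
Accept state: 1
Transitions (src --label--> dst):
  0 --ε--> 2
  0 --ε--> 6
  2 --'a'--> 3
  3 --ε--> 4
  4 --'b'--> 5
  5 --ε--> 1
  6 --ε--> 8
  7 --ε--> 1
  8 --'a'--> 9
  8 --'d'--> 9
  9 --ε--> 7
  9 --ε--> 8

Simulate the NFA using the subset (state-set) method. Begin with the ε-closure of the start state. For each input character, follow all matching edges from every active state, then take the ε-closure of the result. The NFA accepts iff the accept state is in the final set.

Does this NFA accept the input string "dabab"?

Answer: REJECT

Steps:
S₀ = ε-closure({0}) = {0,2,6,8}
'd' @ 1: {1,7,8,9}  (accept∈set)
'a' @ 2: {1,7,8,9}  (accept∈set)
'b' @ 3: {}  — state set empty
rest 'ab' ignored (set empty)
end set {} — state 1 not in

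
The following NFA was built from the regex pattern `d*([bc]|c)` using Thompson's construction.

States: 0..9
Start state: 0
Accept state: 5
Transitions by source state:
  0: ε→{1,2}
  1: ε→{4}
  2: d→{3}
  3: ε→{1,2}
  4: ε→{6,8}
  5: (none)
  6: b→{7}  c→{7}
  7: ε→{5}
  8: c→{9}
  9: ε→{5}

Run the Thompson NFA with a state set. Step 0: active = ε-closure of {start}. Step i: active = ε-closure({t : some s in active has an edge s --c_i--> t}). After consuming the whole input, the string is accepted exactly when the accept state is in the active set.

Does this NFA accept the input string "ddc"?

Answer: ACCEPT

Steps:
initial (ε-close {0}): {0,1,2,4,6,8}
'd' @ 1: {1,2,3,4,6,8}
'd' @ 2: {1,2,3,4,6,8}
'c' @ 3: {5,7,9}  ✓accept
end set {5,7,9} — state 5 in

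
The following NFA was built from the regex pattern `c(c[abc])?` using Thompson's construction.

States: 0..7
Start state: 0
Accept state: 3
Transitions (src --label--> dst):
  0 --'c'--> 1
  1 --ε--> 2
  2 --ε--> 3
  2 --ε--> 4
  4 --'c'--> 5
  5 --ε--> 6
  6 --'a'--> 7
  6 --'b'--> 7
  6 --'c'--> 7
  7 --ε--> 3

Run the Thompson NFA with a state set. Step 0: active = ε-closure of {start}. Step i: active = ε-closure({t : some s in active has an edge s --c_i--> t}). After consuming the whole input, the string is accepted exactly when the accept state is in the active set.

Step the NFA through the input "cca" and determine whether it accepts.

Answer: ACCEPT

Derivation:
start: ε-closure({0}) = {0}
'c' @ 1: {1,2,3,4}  ✓accept
'c' @ 2: {5,6}
'a' @ 3: {3,7}  ✓accept
end set {3,7} — state 3 in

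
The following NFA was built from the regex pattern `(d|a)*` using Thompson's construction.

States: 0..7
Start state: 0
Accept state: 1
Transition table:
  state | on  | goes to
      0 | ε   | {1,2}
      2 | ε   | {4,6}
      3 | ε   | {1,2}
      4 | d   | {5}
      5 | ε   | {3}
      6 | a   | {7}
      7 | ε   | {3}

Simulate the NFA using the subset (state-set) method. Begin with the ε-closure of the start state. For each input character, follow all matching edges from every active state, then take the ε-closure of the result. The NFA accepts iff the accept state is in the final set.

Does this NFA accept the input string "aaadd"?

Answer: ACCEPT

Derivation:
S₀ = ε-closure({0}) = {0,1,2,4,6}
'a' @ 1: {1,2,3,4,6,7}  (accept∈set)
'a' @ 2: {1,2,3,4,6,7}  (accept∈set)
'a' @ 3: {1,2,3,4,6,7}  (accept∈set)
'd' @ 4: {1,2,3,4,5,6}  (accept∈set)
'd' @ 5: {1,2,3,4,5,6}  (accept∈set)
end set {1,2,3,4,5,6} — state 1 in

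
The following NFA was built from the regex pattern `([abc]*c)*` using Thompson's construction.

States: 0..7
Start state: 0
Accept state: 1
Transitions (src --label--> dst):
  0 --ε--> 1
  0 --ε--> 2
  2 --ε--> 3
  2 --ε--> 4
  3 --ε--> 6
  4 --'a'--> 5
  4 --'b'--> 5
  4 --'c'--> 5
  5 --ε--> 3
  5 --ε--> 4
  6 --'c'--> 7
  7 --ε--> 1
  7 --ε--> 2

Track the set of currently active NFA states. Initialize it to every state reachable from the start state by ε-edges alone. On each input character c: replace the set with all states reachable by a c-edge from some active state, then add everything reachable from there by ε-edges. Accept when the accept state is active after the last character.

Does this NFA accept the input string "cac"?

start: ε-closure({0}) = {0,1,2,3,4,6}
'c' @ 1: {1,2,3,4,5,6,7}  [accepting]
'a' @ 2: {3,4,5,6}
'c' @ 3: {1,2,3,4,5,6,7}  [accepting]
after full input: {1,2,3,4,5,6,7}  (accept=1 in)

Answer: ACCEPT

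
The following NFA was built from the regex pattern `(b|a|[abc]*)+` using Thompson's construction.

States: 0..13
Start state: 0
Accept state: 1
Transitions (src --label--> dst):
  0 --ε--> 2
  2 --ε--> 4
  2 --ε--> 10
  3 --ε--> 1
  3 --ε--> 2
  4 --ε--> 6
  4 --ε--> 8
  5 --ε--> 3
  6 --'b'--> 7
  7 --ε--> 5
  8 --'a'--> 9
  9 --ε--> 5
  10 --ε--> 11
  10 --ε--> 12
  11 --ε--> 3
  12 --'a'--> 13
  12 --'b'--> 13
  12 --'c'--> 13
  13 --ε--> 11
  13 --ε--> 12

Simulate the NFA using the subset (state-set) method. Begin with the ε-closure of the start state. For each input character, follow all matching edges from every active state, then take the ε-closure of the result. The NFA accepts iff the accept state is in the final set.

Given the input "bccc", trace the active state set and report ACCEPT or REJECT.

Answer: ACCEPT

Trace:
S₀ = ε-closure({0}) = {0,1,2,3,4,6,8,10,11,12}
'b' @ 1: {1,2,3,4,5,6,7,8,10,11,12,13}  ✓accept
'c' @ 2: {1,2,3,4,6,8,10,11,12,13}  ✓accept
'c' @ 3: {1,2,3,4,6,8,10,11,12,13}  ✓accept
'c' @ 4: {1,2,3,4,6,8,10,11,12,13}  ✓accept
final: {1,2,3,4,6,8,10,11,12,13}; accept 1 in set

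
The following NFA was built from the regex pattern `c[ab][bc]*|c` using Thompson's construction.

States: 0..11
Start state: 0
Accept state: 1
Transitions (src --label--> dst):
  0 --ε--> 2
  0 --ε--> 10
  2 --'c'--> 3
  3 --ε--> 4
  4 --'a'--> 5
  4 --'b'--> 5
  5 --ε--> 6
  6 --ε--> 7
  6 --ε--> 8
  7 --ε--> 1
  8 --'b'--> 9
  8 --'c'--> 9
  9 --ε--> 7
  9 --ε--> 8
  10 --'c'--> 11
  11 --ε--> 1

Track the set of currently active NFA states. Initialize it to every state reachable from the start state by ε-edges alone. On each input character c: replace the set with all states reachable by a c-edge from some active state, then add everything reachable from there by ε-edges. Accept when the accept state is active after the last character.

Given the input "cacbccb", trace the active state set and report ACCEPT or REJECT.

S₀ = ε-closure({0}) = {0,2,10}
'c' @ 1: {1,3,4,11}  (accept∈set)
'a' @ 2: {1,5,6,7,8}  (accept∈set)
'c' @ 3: {1,7,8,9}  (accept∈set)
'b' @ 4: {1,7,8,9}  (accept∈set)
'c' @ 5: {1,7,8,9}  (accept∈set)
'c' @ 6: {1,7,8,9}  (accept∈set)
'b' @ 7: {1,7,8,9}  (accept∈set)
after full input: {1,7,8,9}  (accept=1 in)

Answer: ACCEPT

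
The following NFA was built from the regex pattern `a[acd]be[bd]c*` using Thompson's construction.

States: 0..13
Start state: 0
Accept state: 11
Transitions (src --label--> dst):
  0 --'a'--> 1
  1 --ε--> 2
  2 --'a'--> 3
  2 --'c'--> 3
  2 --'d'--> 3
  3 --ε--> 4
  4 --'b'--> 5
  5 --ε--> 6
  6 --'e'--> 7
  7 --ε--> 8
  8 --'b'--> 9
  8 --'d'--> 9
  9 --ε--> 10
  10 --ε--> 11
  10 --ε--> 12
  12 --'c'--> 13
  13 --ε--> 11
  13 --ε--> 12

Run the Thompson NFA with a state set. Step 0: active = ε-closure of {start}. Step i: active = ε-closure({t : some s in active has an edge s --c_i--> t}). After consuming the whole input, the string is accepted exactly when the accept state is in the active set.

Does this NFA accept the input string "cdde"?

initial (ε-close {0}): {0}
'c' @ 1: {}  — dead — no transitions
rest 'dde' ignored (set empty)
final: {}; accept 11 not in set

Answer: REJECT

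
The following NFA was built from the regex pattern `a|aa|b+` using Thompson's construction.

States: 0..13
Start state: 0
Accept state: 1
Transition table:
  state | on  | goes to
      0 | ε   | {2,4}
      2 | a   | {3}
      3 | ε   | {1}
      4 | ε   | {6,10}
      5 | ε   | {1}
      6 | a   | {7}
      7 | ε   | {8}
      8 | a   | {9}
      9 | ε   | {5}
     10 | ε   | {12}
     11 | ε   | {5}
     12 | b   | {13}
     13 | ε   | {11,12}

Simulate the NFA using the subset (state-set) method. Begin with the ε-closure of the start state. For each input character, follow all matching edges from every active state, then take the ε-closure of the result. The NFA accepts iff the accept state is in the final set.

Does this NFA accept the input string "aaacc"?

start: ε-closure({0}) = {0,2,4,6,10,12}
'a' @ 1: {1,3,7,8}  ✓accept
'a' @ 2: {1,5,9}  ✓accept
'a' @ 3: {}  — state set empty
rest 'cc' ignored (set empty)
end set {} — state 1 not in

Answer: REJECT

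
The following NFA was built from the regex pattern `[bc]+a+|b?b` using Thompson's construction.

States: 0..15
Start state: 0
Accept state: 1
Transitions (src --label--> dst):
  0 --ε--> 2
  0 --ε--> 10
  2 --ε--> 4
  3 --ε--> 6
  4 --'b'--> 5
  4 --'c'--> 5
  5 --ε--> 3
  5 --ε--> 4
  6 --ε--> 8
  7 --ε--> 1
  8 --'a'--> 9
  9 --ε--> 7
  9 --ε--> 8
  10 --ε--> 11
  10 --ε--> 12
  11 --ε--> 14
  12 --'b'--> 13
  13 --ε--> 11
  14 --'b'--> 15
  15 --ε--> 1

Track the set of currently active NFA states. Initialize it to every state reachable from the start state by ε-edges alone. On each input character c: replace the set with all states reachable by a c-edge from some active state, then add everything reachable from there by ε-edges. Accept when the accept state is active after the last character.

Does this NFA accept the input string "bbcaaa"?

Answer: ACCEPT

Derivation:
initial (ε-close {0}): {0,2,4,10,11,12,14}
'b' @ 1: {1,3,4,5,6,8,11,13,14,15}  [accepting]
'b' @ 2: {1,3,4,5,6,8,15}  [accepting]
'c' @ 3: {3,4,5,6,8}
'a' @ 4: {1,7,8,9}  [accepting]
'a' @ 5: {1,7,8,9}  [accepting]
'a' @ 6: {1,7,8,9}  [accepting]
after full input: {1,7,8,9}  (accept=1 in)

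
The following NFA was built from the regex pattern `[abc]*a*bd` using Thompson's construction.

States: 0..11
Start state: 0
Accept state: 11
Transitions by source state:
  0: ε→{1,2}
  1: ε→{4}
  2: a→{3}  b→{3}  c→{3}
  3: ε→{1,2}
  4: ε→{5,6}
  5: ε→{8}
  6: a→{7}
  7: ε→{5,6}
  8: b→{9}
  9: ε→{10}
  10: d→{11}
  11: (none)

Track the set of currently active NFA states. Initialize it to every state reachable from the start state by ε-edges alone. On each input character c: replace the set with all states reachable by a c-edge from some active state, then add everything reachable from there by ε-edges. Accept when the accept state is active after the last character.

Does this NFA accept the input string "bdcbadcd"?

initial (ε-close {0}): {0,1,2,4,5,6,8}
'b' @ 1: {1,2,3,4,5,6,8,9,10}
'd' @ 2: {11}  ✓accept
'c' @ 3: {}  — state set empty
rest 'badcd' ignored (set empty)
after full input: {}  (accept=11 not in)

Answer: REJECT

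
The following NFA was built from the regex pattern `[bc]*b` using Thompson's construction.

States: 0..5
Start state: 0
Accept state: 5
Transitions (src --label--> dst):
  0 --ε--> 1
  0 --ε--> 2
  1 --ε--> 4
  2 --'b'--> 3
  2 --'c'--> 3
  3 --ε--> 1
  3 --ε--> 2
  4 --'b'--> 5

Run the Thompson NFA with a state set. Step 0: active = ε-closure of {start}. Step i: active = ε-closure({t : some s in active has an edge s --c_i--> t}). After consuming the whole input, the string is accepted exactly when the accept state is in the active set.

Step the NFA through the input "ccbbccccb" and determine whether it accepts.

Answer: ACCEPT

Trace:
S₀ = ε-closure({0}) = {0,1,2,4}
'c' @ 1: {1,2,3,4}
'c' @ 2: {1,2,3,4}
'b' @ 3: {1,2,3,4,5}  (accept∈set)
'b' @ 4: {1,2,3,4,5}  (accept∈set)
'c' @ 5: {1,2,3,4}
'c' @ 6: {1,2,3,4}
'c' @ 7: {1,2,3,4}
'c' @ 8: {1,2,3,4}
'b' @ 9: {1,2,3,4,5}  (accept∈set)
end set {1,2,3,4,5} — state 5 in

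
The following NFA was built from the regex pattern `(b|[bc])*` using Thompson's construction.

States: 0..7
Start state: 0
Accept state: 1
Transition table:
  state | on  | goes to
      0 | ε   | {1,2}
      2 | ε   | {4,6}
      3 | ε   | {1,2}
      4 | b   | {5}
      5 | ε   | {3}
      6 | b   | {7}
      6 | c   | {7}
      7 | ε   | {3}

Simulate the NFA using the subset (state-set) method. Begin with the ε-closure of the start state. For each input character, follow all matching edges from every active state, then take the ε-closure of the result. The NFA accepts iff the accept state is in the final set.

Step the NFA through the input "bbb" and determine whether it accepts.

start: ε-closure({0}) = {0,1,2,4,6}
'b' @ 1: {1,2,3,4,5,6,7}  (accept∈set)
'b' @ 2: {1,2,3,4,5,6,7}  (accept∈set)
'b' @ 3: {1,2,3,4,5,6,7}  (accept∈set)
final: {1,2,3,4,5,6,7}; accept 1 in set

Answer: ACCEPT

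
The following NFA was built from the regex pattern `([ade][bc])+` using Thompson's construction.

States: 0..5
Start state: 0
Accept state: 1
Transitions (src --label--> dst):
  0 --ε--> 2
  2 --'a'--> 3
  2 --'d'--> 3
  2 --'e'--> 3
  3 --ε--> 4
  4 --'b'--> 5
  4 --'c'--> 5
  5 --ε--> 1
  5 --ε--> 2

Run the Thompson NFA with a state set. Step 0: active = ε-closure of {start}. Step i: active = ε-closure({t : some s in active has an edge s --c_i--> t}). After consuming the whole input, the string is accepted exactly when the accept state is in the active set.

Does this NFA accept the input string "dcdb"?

initial (ε-close {0}): {0,2}
'd' @ 1: {3,4}
'c' @ 2: {1,2,5}  ✓accept
'd' @ 3: {3,4}
'b' @ 4: {1,2,5}  ✓accept
end set {1,2,5} — state 1 in

Answer: ACCEPT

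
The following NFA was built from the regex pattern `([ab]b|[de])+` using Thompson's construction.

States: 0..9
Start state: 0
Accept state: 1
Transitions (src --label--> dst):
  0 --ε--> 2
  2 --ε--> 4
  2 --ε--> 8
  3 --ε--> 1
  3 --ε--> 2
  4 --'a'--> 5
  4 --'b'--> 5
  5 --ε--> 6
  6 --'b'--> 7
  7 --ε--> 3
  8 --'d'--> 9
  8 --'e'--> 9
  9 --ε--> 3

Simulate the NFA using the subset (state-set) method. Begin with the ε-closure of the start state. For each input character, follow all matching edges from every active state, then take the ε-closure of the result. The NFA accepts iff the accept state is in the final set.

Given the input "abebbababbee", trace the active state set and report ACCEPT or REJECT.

start: ε-closure({0}) = {0,2,4,8}
'a' @ 1: {5,6}
'b' @ 2: {1,2,3,4,7,8}  [accepting]
'e' @ 3: {1,2,3,4,8,9}  [accepting]
'b' @ 4: {5,6}
'b' @ 5: {1,2,3,4,7,8}  [accepting]
'a' @ 6: {5,6}
'b' @ 7: {1,2,3,4,7,8}  [accepting]
'a' @ 8: {5,6}
'b' @ 9: {1,2,3,4,7,8}  [accepting]
'b' @ 10: {5,6}
'e' @ 11: {}  — state set empty
rest 'e' ignored (set empty)
final: {}; accept 1 not in set

Answer: REJECT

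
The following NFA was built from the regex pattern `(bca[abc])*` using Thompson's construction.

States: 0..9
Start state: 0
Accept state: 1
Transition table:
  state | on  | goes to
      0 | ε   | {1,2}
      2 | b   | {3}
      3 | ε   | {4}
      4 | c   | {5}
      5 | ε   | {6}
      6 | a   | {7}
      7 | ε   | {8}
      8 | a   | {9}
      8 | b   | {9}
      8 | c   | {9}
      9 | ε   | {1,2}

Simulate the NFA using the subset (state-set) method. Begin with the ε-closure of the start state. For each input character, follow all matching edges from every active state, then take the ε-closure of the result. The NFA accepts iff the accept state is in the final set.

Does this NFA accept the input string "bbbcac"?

Answer: REJECT

Trace:
initial (ε-close {0}): {0,1,2}
'b' @ 1: {3,4}
'b' @ 2: {}  — state set empty
rest 'bcac' ignored (set empty)
end set {} — state 1 not in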